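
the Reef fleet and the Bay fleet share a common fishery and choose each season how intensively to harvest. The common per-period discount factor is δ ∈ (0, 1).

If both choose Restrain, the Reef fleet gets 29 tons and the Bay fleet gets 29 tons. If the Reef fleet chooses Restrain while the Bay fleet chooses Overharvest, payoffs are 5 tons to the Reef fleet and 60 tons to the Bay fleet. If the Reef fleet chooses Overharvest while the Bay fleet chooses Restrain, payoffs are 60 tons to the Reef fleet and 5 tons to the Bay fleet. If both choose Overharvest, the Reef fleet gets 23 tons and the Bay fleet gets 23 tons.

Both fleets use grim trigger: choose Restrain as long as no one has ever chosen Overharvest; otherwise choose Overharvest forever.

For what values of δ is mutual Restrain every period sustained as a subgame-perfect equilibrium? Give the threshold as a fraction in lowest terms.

One-period gain from deviating is 60 − 29 = 31. The loss is 29 − 23 = 6 in every subsequent period, with present value 6·δ/(1−δ).
Deviation is unprofitable when 6·δ/(1−δ) ≥ 31, i.e. δ/(1−δ) ≥ 31/6.
Equivalently δ ≥ 31/(31+6) = 31/37.

31/37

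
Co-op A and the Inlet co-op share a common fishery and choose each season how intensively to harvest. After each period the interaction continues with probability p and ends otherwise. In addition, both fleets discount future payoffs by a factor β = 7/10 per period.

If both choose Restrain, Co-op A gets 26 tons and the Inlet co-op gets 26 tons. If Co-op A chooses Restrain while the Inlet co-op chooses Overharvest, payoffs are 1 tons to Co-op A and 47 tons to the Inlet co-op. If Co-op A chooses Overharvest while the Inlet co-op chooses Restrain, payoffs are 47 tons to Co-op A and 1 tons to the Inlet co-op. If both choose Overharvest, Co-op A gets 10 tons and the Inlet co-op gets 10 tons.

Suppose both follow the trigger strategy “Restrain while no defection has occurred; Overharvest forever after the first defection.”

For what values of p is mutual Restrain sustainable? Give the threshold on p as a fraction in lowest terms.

30/37

Expected continuation weight on next period's payoff is β·p = 7/10·p, which plays the role of the discount factor.
Cooperation requires 7/10·p ≥ (47−26)/(47−10) = 21/37, hence p ≥ 30/37.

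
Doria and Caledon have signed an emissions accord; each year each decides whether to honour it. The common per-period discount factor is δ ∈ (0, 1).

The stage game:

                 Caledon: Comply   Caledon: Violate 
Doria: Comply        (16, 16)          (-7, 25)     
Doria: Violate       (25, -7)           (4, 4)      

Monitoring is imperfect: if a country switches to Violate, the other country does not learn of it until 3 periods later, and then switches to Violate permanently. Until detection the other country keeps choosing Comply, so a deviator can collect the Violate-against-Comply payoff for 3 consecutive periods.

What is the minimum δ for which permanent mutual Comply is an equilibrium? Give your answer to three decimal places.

0.754

A deviator earns 25 for 3 periods, then 4 forever; cooperating earns 16 forever. Multiplying the IC by (1−δ):
16 ≥ 25(1−δ^3) + 4δ^3, so 21·δ^3 ≥ 9 and δ^3 ≥ 3/7.
δ ≥ (3/7)^(1/3) ≈ 0.754.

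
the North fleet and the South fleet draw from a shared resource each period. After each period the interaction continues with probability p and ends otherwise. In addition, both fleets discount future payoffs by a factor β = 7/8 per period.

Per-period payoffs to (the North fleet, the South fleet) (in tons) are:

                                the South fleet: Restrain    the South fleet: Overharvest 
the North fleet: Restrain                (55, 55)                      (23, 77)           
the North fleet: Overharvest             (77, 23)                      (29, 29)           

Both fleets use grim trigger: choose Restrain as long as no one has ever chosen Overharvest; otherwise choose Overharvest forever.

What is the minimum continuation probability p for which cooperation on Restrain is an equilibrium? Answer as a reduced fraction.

11/21

Expected continuation weight on next period's payoff is β·p = 7/8·p, which plays the role of the discount factor.
Cooperation requires 7/8·p ≥ (77−55)/(77−29) = 11/24, hence p ≥ 11/21.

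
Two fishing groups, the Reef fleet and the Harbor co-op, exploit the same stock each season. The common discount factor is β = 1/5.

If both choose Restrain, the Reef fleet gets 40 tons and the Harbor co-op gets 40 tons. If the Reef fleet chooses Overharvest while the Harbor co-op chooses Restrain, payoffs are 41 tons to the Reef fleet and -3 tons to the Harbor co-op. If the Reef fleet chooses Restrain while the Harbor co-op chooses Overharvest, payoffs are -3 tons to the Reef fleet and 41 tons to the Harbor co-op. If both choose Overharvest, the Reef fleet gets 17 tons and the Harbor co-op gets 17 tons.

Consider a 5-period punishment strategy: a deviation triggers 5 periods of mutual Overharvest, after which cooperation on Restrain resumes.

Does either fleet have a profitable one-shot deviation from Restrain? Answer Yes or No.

No

IC: β+…+β^5 ≥ (41−40)/(40−17) = 1/23.
At β = 1/5: partial sum = 0.2499 ≥ 0.0435. Cooperation sustainable.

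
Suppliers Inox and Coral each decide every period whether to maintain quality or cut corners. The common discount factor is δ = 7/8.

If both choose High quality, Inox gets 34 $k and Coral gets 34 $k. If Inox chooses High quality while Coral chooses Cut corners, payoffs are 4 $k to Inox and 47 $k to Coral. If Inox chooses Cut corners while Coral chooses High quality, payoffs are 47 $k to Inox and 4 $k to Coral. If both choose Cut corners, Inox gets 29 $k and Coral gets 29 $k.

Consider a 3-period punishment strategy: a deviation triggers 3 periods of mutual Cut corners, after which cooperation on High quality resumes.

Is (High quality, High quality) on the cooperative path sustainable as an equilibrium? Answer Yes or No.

No

Comparing payoff streams over the 4 periods until play realigns: cooperate → 34(1+δ+…+δ^3); deviate → 47 + 29(δ+…+δ^3).
Cooperation is sustained iff (34−29)(δ+…+δ^3) ≥ 47−34.
δ+…+δ^3 = 7/8·(1−(7/8)^3)/(1−7/8) = 2.3105, and (47−34)/(34−29) = 2.6000.
2.3105 < 2.6000, so cooperation is not sustainable.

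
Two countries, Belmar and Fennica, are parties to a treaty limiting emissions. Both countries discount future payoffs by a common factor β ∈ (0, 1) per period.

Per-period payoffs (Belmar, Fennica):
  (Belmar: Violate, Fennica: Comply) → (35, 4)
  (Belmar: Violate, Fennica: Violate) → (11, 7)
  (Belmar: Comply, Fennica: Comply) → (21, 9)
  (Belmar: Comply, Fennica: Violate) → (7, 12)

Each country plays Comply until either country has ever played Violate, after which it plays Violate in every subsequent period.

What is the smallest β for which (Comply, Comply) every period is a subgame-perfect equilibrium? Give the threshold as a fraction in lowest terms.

3/5

Belmar's threshold: (35−21)/(35−11) = 7/12.
Fennica's threshold: (12−9)/(12−7) = 3/5.
7/12 < 3/5, so Fennica binds and β* = 3/5.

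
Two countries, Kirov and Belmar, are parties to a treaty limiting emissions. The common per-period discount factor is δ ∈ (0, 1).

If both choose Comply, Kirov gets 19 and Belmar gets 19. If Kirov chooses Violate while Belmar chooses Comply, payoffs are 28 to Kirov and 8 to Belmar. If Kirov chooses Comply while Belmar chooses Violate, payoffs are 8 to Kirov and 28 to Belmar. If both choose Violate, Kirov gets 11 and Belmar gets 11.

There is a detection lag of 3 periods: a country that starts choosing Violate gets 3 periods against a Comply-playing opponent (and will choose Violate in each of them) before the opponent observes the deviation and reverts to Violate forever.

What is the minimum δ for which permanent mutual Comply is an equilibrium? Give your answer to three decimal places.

0.809

The best deviation is to choose Violate for all 3 undetected periods, earning 28 each, then 11 forever once detected.
Deviation value: 28(1−δ^3)/(1−δ) + 11δ^3/(1−δ); cooperation value: 19/(1−δ).
IC: 19 ≥ 28(1−δ^3) + 11δ^3 = 28 − 17δ^3.
So δ^3 ≥ 9/17, giving δ ≥ (9/17)^(1/3) ≈ 0.809.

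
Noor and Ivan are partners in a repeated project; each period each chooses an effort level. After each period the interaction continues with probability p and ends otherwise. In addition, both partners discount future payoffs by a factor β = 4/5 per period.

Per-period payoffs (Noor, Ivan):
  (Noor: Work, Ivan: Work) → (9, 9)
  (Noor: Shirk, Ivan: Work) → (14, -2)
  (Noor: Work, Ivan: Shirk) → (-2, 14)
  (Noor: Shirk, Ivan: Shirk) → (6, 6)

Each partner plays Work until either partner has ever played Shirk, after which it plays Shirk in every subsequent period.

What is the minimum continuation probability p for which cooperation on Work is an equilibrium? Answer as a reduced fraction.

25/32

With continuation probability p and discount β, the effective per-period discount factor is βp.
Grim-trigger IC: βp ≥ (14−9)/(14−6) = 5/8.
So p ≥ (5/8)/(4/5) = 25/32.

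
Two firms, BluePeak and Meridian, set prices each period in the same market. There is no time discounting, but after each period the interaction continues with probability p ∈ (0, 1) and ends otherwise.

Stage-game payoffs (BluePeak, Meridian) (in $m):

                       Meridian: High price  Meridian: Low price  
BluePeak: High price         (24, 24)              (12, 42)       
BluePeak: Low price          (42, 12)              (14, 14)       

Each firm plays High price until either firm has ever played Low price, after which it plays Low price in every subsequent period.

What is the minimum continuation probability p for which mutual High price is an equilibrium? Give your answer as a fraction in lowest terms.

9/14

Expected cooperation value is 24 + p·24 + p²·24 + … = 24/(1−p); deviation gives 42 + p·14/(1−p).
24 ≥ 42(1−p) + 14p ⇒ 28p ≥ 18 ⇒ p ≥ 18/28 = 9/14.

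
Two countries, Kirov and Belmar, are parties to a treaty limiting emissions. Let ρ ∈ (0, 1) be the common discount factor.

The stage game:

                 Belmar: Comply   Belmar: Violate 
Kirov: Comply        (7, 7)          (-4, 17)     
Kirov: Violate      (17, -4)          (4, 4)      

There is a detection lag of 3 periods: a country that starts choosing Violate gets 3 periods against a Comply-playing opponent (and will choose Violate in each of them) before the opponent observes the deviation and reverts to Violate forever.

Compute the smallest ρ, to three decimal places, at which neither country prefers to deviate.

The best deviation is to choose Violate for all 3 undetected periods, earning 17 each, then 4 forever once detected.
Deviation value: 17(1−ρ^3)/(1−ρ) + 4ρ^3/(1−ρ); cooperation value: 7/(1−ρ).
IC: 7 ≥ 17(1−ρ^3) + 4ρ^3 = 17 − 13ρ^3.
So ρ^3 ≥ 10/13, giving ρ ≥ (10/13)^(1/3) ≈ 0.916.

0.916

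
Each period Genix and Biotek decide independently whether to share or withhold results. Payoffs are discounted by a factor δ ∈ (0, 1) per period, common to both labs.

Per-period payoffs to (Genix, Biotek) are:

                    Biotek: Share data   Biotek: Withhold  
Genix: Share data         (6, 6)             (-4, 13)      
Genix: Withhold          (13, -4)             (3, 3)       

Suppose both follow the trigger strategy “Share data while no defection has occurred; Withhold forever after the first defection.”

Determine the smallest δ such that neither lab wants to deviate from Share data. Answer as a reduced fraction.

6/(1−δ) ≥ 13 + 3δ/(1−δ)
6 ≥ 13 − 10δ
δ ≥ 7/10.

7/10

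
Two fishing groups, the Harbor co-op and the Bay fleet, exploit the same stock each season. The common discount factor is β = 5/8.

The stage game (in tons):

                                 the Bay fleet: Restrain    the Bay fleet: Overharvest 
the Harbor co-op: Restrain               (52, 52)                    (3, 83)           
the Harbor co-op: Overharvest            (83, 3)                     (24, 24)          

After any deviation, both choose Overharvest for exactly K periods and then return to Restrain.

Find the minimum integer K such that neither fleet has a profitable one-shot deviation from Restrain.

3

Need Σ_{k=1}^{K} β^k ≥ (83−52)/(52−24) = 1.1071 at β = 5/8.
At K = 2 the sum is 1.0156 < 1.1071; at K = 3 it is 1.2598 ≥ 1.1071.
So the minimum punishment length is K = 3.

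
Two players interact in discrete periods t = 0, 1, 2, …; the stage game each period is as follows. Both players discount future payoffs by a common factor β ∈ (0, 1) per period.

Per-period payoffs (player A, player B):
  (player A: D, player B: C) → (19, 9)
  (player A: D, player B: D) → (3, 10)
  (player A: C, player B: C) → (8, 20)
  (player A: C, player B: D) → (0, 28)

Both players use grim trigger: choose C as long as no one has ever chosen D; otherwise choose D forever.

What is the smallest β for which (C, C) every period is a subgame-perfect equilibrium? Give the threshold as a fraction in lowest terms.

player A's threshold: (19−8)/(19−3) = 11/16.
player B's threshold: (28−20)/(28−10) = 4/9.
11/16 > 4/9, so player A binds and β* = 11/16.

11/16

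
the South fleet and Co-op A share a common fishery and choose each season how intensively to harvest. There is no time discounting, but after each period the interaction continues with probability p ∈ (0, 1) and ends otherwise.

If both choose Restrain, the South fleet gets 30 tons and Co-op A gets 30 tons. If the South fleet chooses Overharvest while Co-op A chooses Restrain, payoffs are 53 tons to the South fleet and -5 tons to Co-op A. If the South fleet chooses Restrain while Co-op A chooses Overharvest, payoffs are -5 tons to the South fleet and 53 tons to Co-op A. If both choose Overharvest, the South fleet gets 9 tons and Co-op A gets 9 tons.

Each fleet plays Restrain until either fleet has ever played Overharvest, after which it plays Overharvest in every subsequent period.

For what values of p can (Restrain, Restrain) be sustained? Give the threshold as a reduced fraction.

Expected cooperation value is 30 + p·30 + p²·30 + … = 30/(1−p); deviation gives 53 + p·9/(1−p).
30 ≥ 53(1−p) + 9p ⇒ 44p ≥ 23 ⇒ p ≥ 23/44.

23/44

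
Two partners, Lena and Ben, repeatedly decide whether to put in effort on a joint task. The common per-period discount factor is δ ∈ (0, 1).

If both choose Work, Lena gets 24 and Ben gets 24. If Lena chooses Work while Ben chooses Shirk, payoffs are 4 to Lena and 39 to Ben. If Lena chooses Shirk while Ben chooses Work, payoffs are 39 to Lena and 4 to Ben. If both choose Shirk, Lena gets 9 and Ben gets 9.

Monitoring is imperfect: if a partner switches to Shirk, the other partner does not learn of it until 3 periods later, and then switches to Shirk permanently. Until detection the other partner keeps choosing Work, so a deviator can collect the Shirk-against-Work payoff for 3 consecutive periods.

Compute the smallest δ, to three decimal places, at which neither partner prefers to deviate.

0.794

A deviator earns 39 for 3 periods, then 9 forever; cooperating earns 24 forever. Multiplying the IC by (1−δ):
24 ≥ 39(1−δ^3) + 9δ^3, so 30·δ^3 ≥ 15 and δ^3 ≥ 1/2.
δ ≥ (1/2)^(1/3) ≈ 0.794.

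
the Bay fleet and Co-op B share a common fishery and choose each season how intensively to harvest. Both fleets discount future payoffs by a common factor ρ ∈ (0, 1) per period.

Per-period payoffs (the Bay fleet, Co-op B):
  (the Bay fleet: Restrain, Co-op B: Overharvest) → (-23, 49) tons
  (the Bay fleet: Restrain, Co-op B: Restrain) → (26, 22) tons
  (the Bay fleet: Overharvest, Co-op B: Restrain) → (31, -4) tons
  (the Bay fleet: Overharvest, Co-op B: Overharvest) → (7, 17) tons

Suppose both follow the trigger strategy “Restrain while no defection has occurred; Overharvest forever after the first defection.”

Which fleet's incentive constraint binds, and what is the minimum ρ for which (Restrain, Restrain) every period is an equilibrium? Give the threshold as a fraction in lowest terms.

the Bay fleet: cooperation gives 26 each period; deviation gives 31 once then 7 forever.
  26/(1−ρ) ≥ 31 + 7ρ/(1−ρ) ⇒ ρ ≥ 5/24.
Co-op B: cooperation gives 22 each period; deviation gives 49 once then 17 forever.
  ρ ≥ 27/32.
Both must hold, so the binding constraint is Co-op B's: ρ ≥ 27/32.

Co-op B; ρ ≥ 27/32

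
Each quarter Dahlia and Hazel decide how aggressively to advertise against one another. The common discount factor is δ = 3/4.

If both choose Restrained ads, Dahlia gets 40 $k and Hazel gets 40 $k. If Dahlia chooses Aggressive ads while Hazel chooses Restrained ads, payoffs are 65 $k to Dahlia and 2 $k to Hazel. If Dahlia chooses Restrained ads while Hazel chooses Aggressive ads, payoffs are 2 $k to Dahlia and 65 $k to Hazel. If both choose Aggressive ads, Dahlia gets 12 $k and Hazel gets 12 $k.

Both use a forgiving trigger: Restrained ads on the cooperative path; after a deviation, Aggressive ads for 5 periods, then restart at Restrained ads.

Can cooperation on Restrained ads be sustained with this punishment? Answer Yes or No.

Yes

IC: δ+…+δ^5 ≥ (65−40)/(40−12) = 25/28.
At δ = 3/4: partial sum = 2.2881 ≥ 0.8929. Cooperation sustainable.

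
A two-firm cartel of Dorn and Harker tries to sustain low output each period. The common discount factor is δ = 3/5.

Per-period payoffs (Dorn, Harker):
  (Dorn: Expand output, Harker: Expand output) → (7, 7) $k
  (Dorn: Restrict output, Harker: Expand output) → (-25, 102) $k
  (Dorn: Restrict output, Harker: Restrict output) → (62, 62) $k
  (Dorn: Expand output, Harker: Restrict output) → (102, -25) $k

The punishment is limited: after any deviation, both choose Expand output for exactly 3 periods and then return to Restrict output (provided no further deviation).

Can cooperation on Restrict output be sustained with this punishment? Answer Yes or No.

A one-shot deviation gives 102 now, then 7 for 3 periods, then back to 62.
Gain from deviating: (102−62) today; loss: (62−7) in each of the next 3 periods.
No-deviation condition: (62−7)(δ+…+δ^3) ≥ 102−62, i.e. δ+…+δ^3 ≥ 8/11.
At δ = 3/5: δ+…+δ^3 = 1.1760 ≥ 0.7273.
So cooperation is sustainable.

Yes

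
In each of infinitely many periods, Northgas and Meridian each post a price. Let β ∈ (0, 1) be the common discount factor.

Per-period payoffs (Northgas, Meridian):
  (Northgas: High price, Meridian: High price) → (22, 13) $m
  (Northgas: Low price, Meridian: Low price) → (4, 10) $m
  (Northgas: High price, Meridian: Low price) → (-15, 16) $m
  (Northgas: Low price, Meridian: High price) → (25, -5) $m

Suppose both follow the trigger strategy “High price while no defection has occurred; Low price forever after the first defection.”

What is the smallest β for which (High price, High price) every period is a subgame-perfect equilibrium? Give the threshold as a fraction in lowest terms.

1/2

For Northgas: deviation gain 25−22 = 3, per-period punishment loss 22−4 = 18. IC gives β ≥ 3/21 = 1/7.
For Meridian: gain 3, loss 3 per period, so β ≥ 3/6 = 1/2.
The tighter constraint is Meridian's, so cooperation needs β ≥ 1/2.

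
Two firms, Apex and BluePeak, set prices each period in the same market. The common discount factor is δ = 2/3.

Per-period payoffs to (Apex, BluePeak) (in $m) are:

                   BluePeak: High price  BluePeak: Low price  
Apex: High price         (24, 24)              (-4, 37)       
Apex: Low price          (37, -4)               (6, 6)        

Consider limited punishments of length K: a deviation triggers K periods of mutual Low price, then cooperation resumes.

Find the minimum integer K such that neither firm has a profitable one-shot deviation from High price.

2

No profitable deviation requires (24−6)(δ+…+δ^K) ≥ 37−24, i.e. δ+…+δ^K ≥ 13/18 ≈ 0.7222.
With δ = 2/3, the partial sums are K=1: 0.6667, K=2: 1.1111.
K = 2 is the first length at which the sum reaches 0.7222.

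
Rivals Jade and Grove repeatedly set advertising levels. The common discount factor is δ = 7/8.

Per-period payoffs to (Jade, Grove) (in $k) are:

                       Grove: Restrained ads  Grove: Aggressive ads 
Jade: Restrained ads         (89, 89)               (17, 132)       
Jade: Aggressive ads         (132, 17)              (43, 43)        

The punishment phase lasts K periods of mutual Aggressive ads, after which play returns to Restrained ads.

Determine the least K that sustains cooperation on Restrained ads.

IC: δ(1−δ^K)/(1−δ) ≥ (132−89)/(89−43) = 43/46.
With δ = 7/8: need 1 − δ^K ≥ 43/46·(1−7/8)/(7/8), i.e. δ^K ≤ 0.8665.
Since (7/8)^1 = 0.8750 and (7/8)^2 = 0.7656, the smallest such K is 2.

2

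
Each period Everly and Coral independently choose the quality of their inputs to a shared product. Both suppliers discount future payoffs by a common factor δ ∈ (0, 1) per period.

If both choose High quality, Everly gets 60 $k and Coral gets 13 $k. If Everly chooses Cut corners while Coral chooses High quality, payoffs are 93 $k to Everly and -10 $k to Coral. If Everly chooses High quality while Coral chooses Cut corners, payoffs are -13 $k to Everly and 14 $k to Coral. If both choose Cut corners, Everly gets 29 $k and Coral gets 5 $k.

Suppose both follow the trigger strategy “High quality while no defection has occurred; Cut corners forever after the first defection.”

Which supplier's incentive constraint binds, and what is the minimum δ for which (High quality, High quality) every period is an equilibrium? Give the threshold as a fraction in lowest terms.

Everly: cooperation gives 60 each period; deviation gives 93 once then 29 forever.
  60/(1−δ) ≥ 93 + 29δ/(1−δ) ⇒ δ ≥ 33/64.
Coral: cooperation gives 13 each period; deviation gives 14 once then 5 forever.
  δ ≥ 1/9.
Both must hold, so the binding constraint is Everly's: δ ≥ 33/64.

Everly; δ ≥ 33/64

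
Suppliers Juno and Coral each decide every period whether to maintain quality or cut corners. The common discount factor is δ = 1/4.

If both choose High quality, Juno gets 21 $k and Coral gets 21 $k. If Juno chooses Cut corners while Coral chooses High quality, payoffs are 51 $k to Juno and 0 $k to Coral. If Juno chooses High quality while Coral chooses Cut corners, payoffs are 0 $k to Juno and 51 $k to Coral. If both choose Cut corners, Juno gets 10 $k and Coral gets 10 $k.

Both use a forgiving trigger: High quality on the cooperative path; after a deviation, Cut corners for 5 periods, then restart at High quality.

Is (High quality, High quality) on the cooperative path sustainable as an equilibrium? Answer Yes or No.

IC: δ+…+δ^5 ≥ (51−21)/(21−10) = 30/11.
At δ = 1/4: partial sum = 0.3330 < 2.7273. Cooperation not sustainable.

No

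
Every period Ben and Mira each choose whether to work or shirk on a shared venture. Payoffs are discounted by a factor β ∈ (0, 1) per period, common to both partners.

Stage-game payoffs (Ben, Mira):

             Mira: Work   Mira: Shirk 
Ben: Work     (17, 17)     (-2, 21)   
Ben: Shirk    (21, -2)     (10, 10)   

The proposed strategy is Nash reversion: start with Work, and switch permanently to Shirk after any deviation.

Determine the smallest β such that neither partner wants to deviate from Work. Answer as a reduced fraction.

17/(1−β) ≥ 21 + 10β/(1−β)
17 ≥ 21 − 11β
β ≥ 4/11.

4/11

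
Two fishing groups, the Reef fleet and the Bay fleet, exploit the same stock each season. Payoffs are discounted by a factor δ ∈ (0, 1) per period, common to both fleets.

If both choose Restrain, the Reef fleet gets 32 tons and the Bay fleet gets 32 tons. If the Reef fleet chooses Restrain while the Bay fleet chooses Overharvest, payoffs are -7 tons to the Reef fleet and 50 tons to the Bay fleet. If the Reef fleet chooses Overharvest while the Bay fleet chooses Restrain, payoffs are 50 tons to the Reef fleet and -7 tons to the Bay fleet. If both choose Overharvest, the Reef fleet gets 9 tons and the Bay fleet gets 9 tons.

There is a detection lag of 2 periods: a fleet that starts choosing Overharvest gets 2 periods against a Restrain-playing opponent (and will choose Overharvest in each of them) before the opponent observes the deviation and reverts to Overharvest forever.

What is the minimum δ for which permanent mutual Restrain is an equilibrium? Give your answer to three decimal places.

0.663

Deviating for the 2 undetected periods gains 50−32 = 18 per period over cooperation, then loses 32−9 = 23 per period forever once punishment starts.
Gain: 18(1 + δ + … + δ^1); loss: 23·δ^2/(1−δ).
No profitable deviation ⇔ 18(1−δ^2) ≤ 23·δ^2, i.e. δ^2 ≥ 18/(18+23) = 18/41.
Hence δ ≥ (18/41)^(1/2) ≈ 0.663.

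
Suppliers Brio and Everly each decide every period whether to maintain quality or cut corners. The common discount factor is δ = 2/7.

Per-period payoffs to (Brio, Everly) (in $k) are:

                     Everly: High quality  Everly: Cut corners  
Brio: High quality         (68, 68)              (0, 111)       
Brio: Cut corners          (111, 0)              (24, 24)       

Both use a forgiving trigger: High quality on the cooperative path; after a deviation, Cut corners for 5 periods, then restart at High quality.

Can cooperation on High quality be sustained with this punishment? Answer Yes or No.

A one-shot deviation gives 111 now, then 24 for 5 periods, then back to 68.
Gain from deviating: (111−68) today; loss: (68−24) in each of the next 5 periods.
No-deviation condition: (68−24)(δ+…+δ^5) ≥ 111−68, i.e. δ+…+δ^5 ≥ 43/44.
At δ = 2/7: δ+…+δ^5 = 0.3992 < 0.9773.
So cooperation is not sustainable.

No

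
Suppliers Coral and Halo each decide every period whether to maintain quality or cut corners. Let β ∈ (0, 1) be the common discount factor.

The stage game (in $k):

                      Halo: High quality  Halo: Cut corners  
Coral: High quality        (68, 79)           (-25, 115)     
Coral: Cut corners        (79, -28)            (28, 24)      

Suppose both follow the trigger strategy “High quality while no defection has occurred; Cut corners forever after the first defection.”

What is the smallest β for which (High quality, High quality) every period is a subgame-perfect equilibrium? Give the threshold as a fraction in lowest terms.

Coral: cooperation gives 68 each period; deviation gives 79 once then 28 forever.
  68/(1−β) ≥ 79 + 28β/(1−β) ⇒ β ≥ 11/51.
Halo: cooperation gives 79 each period; deviation gives 115 once then 24 forever.
  β ≥ 36/91.
Both must hold, so the binding constraint is Halo's: β ≥ 36/91.

36/91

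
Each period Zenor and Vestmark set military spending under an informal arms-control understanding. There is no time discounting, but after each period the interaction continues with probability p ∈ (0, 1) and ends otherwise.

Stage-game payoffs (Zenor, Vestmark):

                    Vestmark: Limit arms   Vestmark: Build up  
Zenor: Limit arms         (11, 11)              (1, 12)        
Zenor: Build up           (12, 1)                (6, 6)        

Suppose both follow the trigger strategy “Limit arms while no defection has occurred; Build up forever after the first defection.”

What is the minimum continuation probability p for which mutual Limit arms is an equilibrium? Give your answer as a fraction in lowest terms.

With no time discounting, the continuation probability p plays the role of the discount factor.
Grim-trigger IC: 11/(1−p) ≥ 12 + 6p/(1−p) ⇒ p ≥ (12−11)/(12−6) = 1/6.

1/6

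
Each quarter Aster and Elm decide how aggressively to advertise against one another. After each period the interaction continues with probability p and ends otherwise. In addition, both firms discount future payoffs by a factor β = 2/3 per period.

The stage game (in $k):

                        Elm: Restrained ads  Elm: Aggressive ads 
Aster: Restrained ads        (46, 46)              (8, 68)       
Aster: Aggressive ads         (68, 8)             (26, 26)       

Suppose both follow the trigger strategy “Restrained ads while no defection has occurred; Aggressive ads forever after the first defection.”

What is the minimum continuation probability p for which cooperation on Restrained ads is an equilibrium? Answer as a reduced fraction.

11/14

Expected continuation weight on next period's payoff is β·p = 2/3·p, which plays the role of the discount factor.
Cooperation requires 2/3·p ≥ (68−46)/(68−26) = 11/21, hence p ≥ 11/14.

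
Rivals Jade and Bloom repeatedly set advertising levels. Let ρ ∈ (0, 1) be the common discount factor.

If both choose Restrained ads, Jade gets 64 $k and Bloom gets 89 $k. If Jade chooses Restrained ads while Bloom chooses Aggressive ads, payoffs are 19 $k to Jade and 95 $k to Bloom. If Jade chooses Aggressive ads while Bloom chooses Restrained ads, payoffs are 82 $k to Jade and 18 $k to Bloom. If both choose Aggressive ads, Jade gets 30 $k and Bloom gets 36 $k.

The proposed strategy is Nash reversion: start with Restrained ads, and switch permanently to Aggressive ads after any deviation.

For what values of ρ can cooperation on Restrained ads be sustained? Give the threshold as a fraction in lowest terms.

9/26

For Jade: deviation gain 82−64 = 18, per-period punishment loss 64−30 = 34. IC gives ρ ≥ 18/52 = 9/26.
For Bloom: gain 6, loss 53 per period, so ρ ≥ 6/59.
The tighter constraint is Jade's, so cooperation needs ρ ≥ 9/26.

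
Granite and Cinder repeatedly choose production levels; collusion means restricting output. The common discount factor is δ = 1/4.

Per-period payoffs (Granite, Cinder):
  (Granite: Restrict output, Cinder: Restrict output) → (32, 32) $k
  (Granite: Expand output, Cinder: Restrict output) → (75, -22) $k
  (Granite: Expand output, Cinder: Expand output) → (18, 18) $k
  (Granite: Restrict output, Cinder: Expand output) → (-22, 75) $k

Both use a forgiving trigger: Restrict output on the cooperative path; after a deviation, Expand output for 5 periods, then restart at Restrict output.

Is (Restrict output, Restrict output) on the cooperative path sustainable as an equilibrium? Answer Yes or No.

No

A one-shot deviation gives 75 now, then 18 for 5 periods, then back to 32.
Gain from deviating: (75−32) today; loss: (32−18) in each of the next 5 periods.
No-deviation condition: (32−18)(δ+…+δ^5) ≥ 75−32, i.e. δ+…+δ^5 ≥ 43/14.
At δ = 1/4: δ+…+δ^5 = 0.3330 < 3.0714.
So cooperation is not sustainable.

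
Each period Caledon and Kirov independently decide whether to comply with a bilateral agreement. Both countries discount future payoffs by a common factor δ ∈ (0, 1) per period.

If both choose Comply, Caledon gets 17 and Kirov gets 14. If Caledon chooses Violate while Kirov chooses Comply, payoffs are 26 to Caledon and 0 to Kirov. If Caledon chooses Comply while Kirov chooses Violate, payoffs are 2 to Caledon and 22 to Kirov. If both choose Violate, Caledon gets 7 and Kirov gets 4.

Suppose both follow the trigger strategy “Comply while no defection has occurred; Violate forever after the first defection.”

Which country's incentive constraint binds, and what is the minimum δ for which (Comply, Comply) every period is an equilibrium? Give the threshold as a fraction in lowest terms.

Caledon's threshold: (26−17)/(26−7) = 9/19.
Kirov's threshold: (22−14)/(22−4) = 4/9.
9/19 > 4/9, so Caledon binds and δ* = 9/19.

Caledon; δ ≥ 9/19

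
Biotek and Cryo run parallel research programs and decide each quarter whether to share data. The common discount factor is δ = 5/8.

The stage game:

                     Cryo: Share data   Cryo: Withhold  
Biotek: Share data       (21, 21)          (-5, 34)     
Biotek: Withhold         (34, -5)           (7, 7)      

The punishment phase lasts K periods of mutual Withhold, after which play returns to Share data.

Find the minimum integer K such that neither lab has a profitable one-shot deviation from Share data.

Need Σ_{k=1}^{K} δ^k ≥ (34−21)/(21−7) = 0.9286 at δ = 5/8.
At K = 1 the sum is 0.6250 < 0.9286; at K = 2 it is 1.0156 ≥ 0.9286.
So the minimum punishment length is K = 2.

2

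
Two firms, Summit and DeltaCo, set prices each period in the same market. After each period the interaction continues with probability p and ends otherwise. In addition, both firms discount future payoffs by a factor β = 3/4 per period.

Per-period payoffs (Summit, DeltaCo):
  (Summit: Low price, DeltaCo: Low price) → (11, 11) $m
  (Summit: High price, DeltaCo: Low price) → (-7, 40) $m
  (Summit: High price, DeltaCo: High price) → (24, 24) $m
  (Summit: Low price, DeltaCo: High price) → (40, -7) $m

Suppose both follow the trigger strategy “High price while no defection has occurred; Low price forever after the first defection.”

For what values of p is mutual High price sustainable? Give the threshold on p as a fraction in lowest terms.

With continuation probability p and discount β, the effective per-period discount factor is βp.
Grim-trigger IC: βp ≥ (40−24)/(40−11) = 16/29.
So p ≥ (16/29)/(3/4) = 64/87.

64/87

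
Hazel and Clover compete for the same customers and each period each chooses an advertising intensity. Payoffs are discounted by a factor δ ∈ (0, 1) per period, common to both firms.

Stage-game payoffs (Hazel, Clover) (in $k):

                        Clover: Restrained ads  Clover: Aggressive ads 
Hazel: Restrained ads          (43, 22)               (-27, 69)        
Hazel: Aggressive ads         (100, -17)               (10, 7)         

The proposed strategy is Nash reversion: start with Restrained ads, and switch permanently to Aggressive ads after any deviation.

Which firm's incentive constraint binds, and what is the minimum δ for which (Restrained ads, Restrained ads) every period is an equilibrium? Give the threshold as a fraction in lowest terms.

For Hazel: deviation gain 100−43 = 57, per-period punishment loss 43−10 = 33. IC gives δ ≥ 57/90 = 19/30.
For Clover: gain 47, loss 15 per period, so δ ≥ 47/62.
The tighter constraint is Clover's, so cooperation needs δ ≥ 47/62.

Clover; δ ≥ 47/62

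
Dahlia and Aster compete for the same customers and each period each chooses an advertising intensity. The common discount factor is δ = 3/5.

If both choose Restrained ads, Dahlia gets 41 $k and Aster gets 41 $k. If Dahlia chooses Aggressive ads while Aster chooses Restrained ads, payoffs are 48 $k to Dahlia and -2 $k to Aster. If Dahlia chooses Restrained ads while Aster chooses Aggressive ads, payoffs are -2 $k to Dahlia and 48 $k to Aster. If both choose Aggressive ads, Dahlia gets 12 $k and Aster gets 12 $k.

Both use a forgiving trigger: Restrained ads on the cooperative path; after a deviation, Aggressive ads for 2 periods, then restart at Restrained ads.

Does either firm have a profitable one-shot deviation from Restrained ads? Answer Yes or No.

Comparing payoff streams over the 3 periods until play realigns: cooperate → 41(1+δ+…+δ^2); deviate → 48 + 12(δ+…+δ^2).
Cooperation is sustained iff (41−12)(δ+…+δ^2) ≥ 48−41.
δ+…+δ^2 = 3/5·(1−(3/5)^2)/(1−3/5) = 0.9600, and (48−41)/(41−12) = 0.2414.
0.9600 ≥ 0.2414, so cooperation is sustainable.

No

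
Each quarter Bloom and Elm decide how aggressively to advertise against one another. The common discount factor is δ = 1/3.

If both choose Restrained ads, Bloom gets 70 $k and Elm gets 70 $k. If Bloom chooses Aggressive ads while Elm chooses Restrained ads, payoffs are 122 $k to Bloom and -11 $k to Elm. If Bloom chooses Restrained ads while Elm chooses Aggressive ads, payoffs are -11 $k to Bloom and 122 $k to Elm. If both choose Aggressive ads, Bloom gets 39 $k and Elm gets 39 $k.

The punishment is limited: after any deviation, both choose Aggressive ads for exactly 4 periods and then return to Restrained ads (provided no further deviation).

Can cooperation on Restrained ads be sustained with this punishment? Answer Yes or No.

No

A one-shot deviation gives 122 now, then 39 for 4 periods, then back to 70.
Gain from deviating: (122−70) today; loss: (70−39) in each of the next 4 periods.
No-deviation condition: (70−39)(δ+…+δ^4) ≥ 122−70, i.e. δ+…+δ^4 ≥ 52/31.
At δ = 1/3: δ+…+δ^4 = 0.4938 < 1.6774.
So cooperation is not sustainable.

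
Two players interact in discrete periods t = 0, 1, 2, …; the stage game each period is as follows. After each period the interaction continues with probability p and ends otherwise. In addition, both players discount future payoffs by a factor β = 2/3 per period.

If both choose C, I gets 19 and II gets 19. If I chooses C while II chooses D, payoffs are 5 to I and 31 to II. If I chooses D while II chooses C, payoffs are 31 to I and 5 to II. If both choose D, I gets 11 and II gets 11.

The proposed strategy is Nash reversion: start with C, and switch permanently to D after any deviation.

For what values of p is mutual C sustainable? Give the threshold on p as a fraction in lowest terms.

9/10

With continuation probability p and discount β, the effective per-period discount factor is βp.
Grim-trigger IC: βp ≥ (31−19)/(31−11) = 3/5.
So p ≥ (3/5)/(2/3) = 9/10.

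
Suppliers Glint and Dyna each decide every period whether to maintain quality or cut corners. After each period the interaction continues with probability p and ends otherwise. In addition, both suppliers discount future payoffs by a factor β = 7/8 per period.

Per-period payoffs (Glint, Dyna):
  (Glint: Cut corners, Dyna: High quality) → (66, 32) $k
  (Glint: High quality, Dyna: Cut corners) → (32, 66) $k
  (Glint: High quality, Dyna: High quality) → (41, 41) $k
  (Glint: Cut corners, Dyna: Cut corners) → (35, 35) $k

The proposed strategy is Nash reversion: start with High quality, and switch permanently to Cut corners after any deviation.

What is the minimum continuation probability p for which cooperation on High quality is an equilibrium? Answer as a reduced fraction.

200/217

With continuation probability p and discount β, the effective per-period discount factor is βp.
Grim-trigger IC: βp ≥ (66−41)/(66−35) = 25/31.
So p ≥ (25/31)/(7/8) = 200/217.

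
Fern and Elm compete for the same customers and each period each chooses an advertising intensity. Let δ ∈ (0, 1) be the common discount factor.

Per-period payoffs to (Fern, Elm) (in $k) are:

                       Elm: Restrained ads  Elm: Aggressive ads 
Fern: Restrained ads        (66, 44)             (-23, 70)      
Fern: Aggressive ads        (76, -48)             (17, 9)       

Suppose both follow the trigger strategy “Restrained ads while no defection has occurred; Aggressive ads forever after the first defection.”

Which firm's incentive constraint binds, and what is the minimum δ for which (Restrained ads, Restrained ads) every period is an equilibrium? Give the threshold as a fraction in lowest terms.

Elm; δ ≥ 26/61

Fern: cooperation gives 66 each period; deviation gives 76 once then 17 forever.
  66/(1−δ) ≥ 76 + 17δ/(1−δ) ⇒ δ ≥ 10/59.
Elm: cooperation gives 44 each period; deviation gives 70 once then 9 forever.
  δ ≥ 26/61.
Both must hold, so the binding constraint is Elm's: δ ≥ 26/61.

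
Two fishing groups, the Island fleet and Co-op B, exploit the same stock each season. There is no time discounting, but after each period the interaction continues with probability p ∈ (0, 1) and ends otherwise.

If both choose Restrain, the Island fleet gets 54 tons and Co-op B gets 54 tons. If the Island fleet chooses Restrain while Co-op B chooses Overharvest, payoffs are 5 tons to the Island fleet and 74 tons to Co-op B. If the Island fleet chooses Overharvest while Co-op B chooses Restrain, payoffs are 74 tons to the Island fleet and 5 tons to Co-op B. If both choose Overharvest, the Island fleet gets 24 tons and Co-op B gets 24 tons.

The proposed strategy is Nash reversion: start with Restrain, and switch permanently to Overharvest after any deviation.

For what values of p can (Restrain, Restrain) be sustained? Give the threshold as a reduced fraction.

Expected cooperation value is 54 + p·54 + p²·54 + … = 54/(1−p); deviation gives 74 + p·24/(1−p).
54 ≥ 74(1−p) + 24p ⇒ 50p ≥ 20 ⇒ p ≥ 20/50 = 2/5.

2/5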